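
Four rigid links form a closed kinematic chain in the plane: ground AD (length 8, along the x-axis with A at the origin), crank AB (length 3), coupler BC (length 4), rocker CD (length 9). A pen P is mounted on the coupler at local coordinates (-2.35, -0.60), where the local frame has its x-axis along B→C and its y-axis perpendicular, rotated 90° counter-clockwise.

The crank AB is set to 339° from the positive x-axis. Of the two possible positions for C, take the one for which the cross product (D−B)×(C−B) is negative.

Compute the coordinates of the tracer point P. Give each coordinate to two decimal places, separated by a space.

A=(0,0), D=(8.00,0)
B = A + 3.00·(cos339°, sin339°) = (2.8007, -1.0751)
|BD| = 5.3093
circle(B,4.00) ∩ circle(D,9.00): a=-3.4668, h=1.9954
  candidates: C₊=(-0.9983,0.1769) cross=10.594; C₋=(-0.1901,-3.7312) cross=-10.594
  mode - wants cross < 0 → take C=(-0.1901,-3.7312) (cross=-10.594)
ex = (C−B)/|BC| = (-0.7477,-0.6640); ey = (0.6640,-0.7477)
P = B + -2.35·ex + -0.60·ey = (4.1595,0.9340)

4.16 0.93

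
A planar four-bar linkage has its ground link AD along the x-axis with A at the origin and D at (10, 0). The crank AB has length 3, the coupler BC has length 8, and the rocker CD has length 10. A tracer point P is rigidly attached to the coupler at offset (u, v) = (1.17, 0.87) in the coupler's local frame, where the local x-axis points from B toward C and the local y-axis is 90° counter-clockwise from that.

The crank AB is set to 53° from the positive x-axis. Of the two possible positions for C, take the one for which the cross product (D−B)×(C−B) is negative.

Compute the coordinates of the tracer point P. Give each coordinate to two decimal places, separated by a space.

2.66 1.22

A=(0,0), D=(10.00,0)
B = A + 3.00·(cos53°, sin53°) = (1.8054, 2.3959)
|BD| = 8.5376
circle(B,8.00) ∩ circle(D,10.00): a=2.1605, h=7.7027
  candidates: C₊=(6.0407,9.1828) cross=65.763; C₋=(1.7175,-5.6036) cross=-65.763
  mode - wants cross < 0 → take C=(1.7175,-5.6036) (cross=-65.763)
ex = (C−B)/|BC| = (-0.0110,-0.9999); ey = (0.9999,-0.0110)
P = B + 1.17·ex + 0.87·ey = (2.6625,1.2164)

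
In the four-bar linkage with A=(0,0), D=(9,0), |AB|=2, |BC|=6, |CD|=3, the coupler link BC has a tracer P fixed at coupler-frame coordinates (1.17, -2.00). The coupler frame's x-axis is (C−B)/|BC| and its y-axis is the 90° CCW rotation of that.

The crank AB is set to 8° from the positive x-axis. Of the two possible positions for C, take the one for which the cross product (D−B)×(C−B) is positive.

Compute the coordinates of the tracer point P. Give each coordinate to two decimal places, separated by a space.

3.83 -1.11

A=(0,0), D=(9.00,0)
B = A + 2.00·(cos8°, sin8°) = (1.9805, 0.2783)
|BD| = 7.0250
circle(B,6.00) ∩ circle(D,3.00): a=5.4342, h=2.5435
  candidates: C₊=(7.5113,2.6045) cross=17.868; C₋=(7.3097,-2.4785) cross=-17.868
  mode + wants cross > 0 → take C=(7.5113,2.6045) (cross=17.868)
ex = (C−B)/|BC| = (0.9218,0.3877); ey = (-0.3877,0.9218)
P = B + 1.17·ex + -2.00·ey = (3.8344,-1.1116)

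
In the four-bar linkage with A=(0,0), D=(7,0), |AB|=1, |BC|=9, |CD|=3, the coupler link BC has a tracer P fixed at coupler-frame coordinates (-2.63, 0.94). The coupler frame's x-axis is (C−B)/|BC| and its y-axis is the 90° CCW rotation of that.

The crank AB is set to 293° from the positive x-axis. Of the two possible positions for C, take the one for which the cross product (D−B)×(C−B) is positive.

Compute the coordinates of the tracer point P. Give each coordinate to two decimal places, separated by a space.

A=(0,0), D=(7.00,0)
B = A + 1.00·(cos293°, sin293°) = (0.3907, -0.9205)
|BD| = 6.6731
circle(B,9.00) ∩ circle(D,3.00): a=8.7314, h=2.1825
  candidates: C₊=(8.7376,2.4456) cross=14.564; C₋=(9.3397,-1.8777) cross=-14.564
  mode + wants cross > 0 → take C=(8.7376,2.4456) (cross=14.564)
ex = (C−B)/|BC| = (0.9274,0.3740); ey = (-0.3740,0.9274)
P = B + -2.63·ex + 0.94·ey = (-2.4000,-1.0324)

-2.40 -1.03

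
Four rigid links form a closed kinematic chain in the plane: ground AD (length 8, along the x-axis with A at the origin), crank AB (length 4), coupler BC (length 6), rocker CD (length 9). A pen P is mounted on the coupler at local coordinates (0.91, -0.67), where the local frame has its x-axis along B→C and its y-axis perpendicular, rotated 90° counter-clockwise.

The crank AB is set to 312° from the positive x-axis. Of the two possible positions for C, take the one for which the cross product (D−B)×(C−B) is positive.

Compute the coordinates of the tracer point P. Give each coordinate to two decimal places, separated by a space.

A=(0,0), D=(8.00,0)
B = A + 4.00·(cos312°, sin312°) = (2.6765, -2.9726)
|BD| = 6.0972
circle(B,6.00) ∩ circle(D,9.00): a=-0.6416, h=5.9656
  candidates: C₊=(-0.7921,1.9232) cross=36.373; C₋=(5.0247,-8.4940) cross=-36.373
  mode + wants cross > 0 → take C=(-0.7921,1.9232) (cross=36.373)
ex = (C−B)/|BC| = (-0.5781,0.8160); ey = (-0.8160,-0.5781)
P = B + 0.91·ex + -0.67·ey = (2.6971,-1.8427)

2.70 -1.84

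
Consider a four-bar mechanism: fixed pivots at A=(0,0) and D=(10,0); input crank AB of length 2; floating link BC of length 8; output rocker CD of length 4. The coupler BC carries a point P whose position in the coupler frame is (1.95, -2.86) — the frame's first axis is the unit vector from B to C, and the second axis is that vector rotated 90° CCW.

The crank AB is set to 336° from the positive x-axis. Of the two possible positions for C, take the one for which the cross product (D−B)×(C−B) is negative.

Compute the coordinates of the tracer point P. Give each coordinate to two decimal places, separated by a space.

2.51 -4.21

A=(0,0), D=(10.00,0)
B = A + 2.00·(cos336°, sin336°) = (1.8271, -0.8135)
|BD| = 8.2133
circle(B,8.00) ∩ circle(D,4.00): a=7.0287, h=3.8206
  candidates: C₊=(8.4429,3.6845) cross=31.380; C₋=(9.1997,-3.9191) cross=-31.380
  mode - wants cross < 0 → take C=(9.1997,-3.9191) (cross=-31.380)
ex = (C−B)/|BC| = (0.9216,-0.3882); ey = (0.3882,0.9216)
P = B + 1.95·ex + -2.86·ey = (2.5139,-4.2062)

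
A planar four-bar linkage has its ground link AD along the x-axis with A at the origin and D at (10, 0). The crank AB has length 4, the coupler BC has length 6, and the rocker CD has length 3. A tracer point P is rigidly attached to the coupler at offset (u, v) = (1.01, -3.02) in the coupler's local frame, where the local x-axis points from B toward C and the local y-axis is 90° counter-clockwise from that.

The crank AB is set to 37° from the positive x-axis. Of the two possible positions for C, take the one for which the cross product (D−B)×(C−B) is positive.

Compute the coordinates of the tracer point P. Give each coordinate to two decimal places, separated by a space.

A=(0,0), D=(10.00,0)
B = A + 4.00·(cos37°, sin37°) = (3.1945, 2.4073)
|BD| = 7.2187
circle(B,6.00) ∩ circle(D,3.00): a=5.4795, h=2.4444
  candidates: C₊=(9.1755,2.8845) cross=17.646; C₋=(7.5452,-1.7245) cross=-17.646
  mode + wants cross > 0 → take C=(9.1755,2.8845) (cross=17.646)
ex = (C−B)/|BC| = (0.9968,0.0795); ey = (-0.0795,0.9968)
P = B + 1.01·ex + -3.02·ey = (4.4415,-0.5228)

4.44 -0.52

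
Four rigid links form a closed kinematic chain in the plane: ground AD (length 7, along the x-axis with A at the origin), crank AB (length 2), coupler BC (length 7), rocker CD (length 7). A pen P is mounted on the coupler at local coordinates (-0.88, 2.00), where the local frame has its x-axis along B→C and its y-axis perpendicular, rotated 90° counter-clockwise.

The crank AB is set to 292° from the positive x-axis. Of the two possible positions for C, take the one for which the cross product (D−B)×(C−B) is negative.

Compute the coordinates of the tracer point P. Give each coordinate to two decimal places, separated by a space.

1.57 0.17

A=(0,0), D=(7.00,0)
B = A + 2.00·(cos292°, sin292°) = (0.7492, -1.8544)
|BD| = 6.5200
circle(B,7.00) ∩ circle(D,7.00): a=3.2600, h=6.1945
  candidates: C₊=(2.1128,5.0115) cross=40.389; C₋=(5.6364,-6.8659) cross=-40.389
  mode - wants cross < 0 → take C=(5.6364,-6.8659) (cross=-40.389)
ex = (C−B)/|BC| = (0.6982,-0.7159); ey = (0.7159,0.6982)
P = B + -0.88·ex + 2.00·ey = (1.5667,0.1720)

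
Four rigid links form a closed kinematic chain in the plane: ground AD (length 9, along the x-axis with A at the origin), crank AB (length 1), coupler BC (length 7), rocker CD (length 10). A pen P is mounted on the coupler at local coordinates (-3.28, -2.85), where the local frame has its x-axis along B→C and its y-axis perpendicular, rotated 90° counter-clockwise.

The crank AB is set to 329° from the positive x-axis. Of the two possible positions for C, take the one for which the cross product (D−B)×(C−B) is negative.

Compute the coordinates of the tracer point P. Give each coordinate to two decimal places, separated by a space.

A=(0,0), D=(9.00,0)
B = A + 1.00·(cos329°, sin329°) = (0.8572, -0.5150)
|BD| = 8.1591
circle(B,7.00) ∩ circle(D,10.00): a=0.9542, h=6.9347
  candidates: C₊=(1.3717,6.4660) cross=56.581; C₋=(2.2472,-7.3756) cross=-56.581
  mode - wants cross < 0 → take C=(2.2472,-7.3756) (cross=-56.581)
ex = (C−B)/|BC| = (0.1986,-0.9801); ey = (0.9801,0.1986)
P = B + -3.28·ex + -2.85·ey = (-2.5874,2.1337)

-2.59 2.13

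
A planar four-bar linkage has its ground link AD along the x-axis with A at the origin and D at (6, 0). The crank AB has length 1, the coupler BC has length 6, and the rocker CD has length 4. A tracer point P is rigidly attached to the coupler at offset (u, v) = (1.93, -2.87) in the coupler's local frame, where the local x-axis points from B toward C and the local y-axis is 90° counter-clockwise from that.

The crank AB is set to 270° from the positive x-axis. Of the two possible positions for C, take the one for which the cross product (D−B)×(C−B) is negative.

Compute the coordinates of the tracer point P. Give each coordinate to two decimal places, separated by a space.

0.28 -4.45

A=(0,0), D=(6.00,0)
B = A + 1.00·(cos270°, sin270°) = (-0.0000, -1.0000)
|BD| = 6.0828
circle(B,6.00) ∩ circle(D,4.00): a=4.6854, h=3.7480
  candidates: C₊=(4.0055,3.4672) cross=22.798; C₋=(5.2378,-3.9267) cross=-22.798
  mode - wants cross < 0 → take C=(5.2378,-3.9267) (cross=-22.798)
ex = (C−B)/|BC| = (0.8730,-0.4878); ey = (0.4878,0.8730)
P = B + 1.93·ex + -2.87·ey = (0.2849,-4.4468)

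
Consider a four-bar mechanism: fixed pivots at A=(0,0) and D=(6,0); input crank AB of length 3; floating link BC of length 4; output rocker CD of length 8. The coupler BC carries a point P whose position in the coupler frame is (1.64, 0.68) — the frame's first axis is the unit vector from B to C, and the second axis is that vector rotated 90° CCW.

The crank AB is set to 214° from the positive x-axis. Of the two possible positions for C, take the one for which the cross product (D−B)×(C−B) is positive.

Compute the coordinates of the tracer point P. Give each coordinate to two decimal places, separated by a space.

-2.82 0.07

A=(0,0), D=(6.00,0)
B = A + 3.00·(cos214°, sin214°) = (-2.4871, -1.6776)
|BD| = 8.6513
circle(B,4.00) ∩ circle(D,8.00): a=1.5515, h=3.6868
  candidates: C₊=(-1.6800,2.2401) cross=31.896; C₋=(-0.2501,-4.9936) cross=-31.896
  mode + wants cross > 0 → take C=(-1.6800,2.2401) (cross=31.896)
ex = (C−B)/|BC| = (0.2018,0.9794); ey = (-0.9794,0.2018)
P = B + 1.64·ex + 0.68·ey = (-2.8222,0.0659)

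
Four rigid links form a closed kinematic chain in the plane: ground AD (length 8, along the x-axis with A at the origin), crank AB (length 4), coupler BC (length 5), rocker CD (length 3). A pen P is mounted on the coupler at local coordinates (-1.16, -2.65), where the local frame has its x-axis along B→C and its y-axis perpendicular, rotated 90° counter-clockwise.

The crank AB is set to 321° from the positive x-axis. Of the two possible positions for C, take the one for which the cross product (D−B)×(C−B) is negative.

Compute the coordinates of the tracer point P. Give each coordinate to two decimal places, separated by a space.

A=(0,0), D=(8.00,0)
B = A + 4.00·(cos321°, sin321°) = (3.1086, -2.5173)
|BD| = 5.5012
circle(B,5.00) ∩ circle(D,3.00): a=4.2048, h=2.7055
  candidates: C₊=(5.6094,1.8124) cross=14.883; C₋=(8.0853,-2.9988) cross=-14.883
  mode - wants cross < 0 → take C=(8.0853,-2.9988) (cross=-14.883)
ex = (C−B)/|BC| = (0.9954,-0.0963); ey = (0.0963,0.9954)
P = B + -1.16·ex + -2.65·ey = (1.6988,-5.0433)

1.70 -5.04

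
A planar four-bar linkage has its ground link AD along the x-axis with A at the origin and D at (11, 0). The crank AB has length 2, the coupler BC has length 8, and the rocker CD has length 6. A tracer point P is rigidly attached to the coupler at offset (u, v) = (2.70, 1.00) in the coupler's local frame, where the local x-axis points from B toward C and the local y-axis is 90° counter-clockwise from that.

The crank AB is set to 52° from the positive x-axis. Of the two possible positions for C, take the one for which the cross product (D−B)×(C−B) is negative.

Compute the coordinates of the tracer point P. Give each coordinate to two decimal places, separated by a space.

3.82 0.31

A=(0,0), D=(11.00,0)
B = A + 2.00·(cos52°, sin52°) = (1.2313, 1.5760)
|BD| = 9.8950
circle(B,8.00) ∩ circle(D,6.00): a=6.3624, h=4.8498
  candidates: C₊=(8.2849,5.3505) cross=47.989; C₋=(6.7400,-4.2252) cross=-47.989
  mode - wants cross < 0 → take C=(6.7400,-4.2252) (cross=-47.989)
ex = (C−B)/|BC| = (0.6886,-0.7252); ey = (0.7252,0.6886)
P = B + 2.70·ex + 1.00·ey = (3.8157,0.3067)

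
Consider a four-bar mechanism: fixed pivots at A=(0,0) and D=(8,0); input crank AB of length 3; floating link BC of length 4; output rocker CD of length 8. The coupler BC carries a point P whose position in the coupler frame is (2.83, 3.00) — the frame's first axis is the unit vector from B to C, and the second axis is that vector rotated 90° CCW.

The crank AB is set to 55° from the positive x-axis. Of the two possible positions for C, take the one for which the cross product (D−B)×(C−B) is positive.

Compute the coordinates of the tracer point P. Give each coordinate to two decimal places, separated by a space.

-0.21 6.10

A=(0,0), D=(8.00,0)
B = A + 3.00·(cos55°, sin55°) = (1.7207, 2.4575)
|BD| = 6.7430
circle(B,4.00) ∩ circle(D,8.00): a=-0.1877, h=3.9956
  candidates: C₊=(3.0021,6.2467) cross=26.942; C₋=(0.0897,-1.1949) cross=-26.942
  mode + wants cross > 0 → take C=(3.0021,6.2467) (cross=26.942)
ex = (C−B)/|BC| = (0.3203,0.9473); ey = (-0.9473,0.3203)
P = B + 2.83·ex + 3.00·ey = (-0.2146,6.0993)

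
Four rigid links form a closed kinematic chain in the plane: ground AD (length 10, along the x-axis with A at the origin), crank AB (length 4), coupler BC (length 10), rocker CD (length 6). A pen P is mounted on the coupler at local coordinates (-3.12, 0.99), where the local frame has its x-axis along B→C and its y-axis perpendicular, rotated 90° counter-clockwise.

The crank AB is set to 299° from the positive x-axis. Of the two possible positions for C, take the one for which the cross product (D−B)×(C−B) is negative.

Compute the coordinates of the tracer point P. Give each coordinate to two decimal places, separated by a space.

A=(0,0), D=(10.00,0)
B = A + 4.00·(cos299°, sin299°) = (1.9392, -3.4985)
|BD| = 8.7872
circle(B,10.00) ∩ circle(D,6.00): a=8.0353, h=5.9527
  candidates: C₊=(6.9402,5.1612) cross=52.308; C₋=(11.6802,-5.7600) cross=-52.308
  mode - wants cross < 0 → take C=(11.6802,-5.7600) (cross=-52.308)
ex = (C−B)/|BC| = (0.9741,-0.2261); ey = (0.2261,0.9741)
P = B + -3.12·ex + 0.99·ey = (-0.8760,-1.8285)

-0.88 -1.83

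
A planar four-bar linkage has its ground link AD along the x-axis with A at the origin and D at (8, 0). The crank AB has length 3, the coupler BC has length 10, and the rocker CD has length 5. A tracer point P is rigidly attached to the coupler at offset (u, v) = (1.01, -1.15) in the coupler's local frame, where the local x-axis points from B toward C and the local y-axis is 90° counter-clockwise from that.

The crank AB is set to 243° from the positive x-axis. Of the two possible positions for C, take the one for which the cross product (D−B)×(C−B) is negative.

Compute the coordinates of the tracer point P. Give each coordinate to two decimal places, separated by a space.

A=(0,0), D=(8.00,0)
B = A + 3.00·(cos243°, sin243°) = (-1.3620, -2.6730)
|BD| = 9.7361
circle(B,10.00) ∩ circle(D,5.00): a=8.7197, h=4.8956
  candidates: C₊=(5.6786,4.4284) cross=47.664; C₋=(8.3667,-4.9865) cross=-47.664
  mode - wants cross < 0 → take C=(8.3667,-4.9865) (cross=-47.664)
ex = (C−B)/|BC| = (0.9729,-0.2314); ey = (0.2314,0.9729)
P = B + 1.01·ex + -1.15·ey = (-0.6454,-4.0255)

-0.65 -4.03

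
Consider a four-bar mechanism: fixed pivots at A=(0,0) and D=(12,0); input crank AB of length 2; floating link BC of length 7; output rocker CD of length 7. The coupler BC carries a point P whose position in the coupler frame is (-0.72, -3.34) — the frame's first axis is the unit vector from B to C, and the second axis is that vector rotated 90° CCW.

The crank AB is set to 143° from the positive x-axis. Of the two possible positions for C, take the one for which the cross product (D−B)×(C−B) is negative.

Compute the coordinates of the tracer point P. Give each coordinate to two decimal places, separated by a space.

A=(0,0), D=(12.00,0)
B = A + 2.00·(cos143°, sin143°) = (-1.5973, 1.2036)
|BD| = 13.6504
circle(B,7.00) ∩ circle(D,7.00): a=6.8252, h=1.5545
  candidates: C₊=(5.3384,2.1502) cross=21.219; C₋=(5.0643,-0.9466) cross=-21.219
  mode - wants cross < 0 → take C=(5.0643,-0.9466) (cross=-21.219)
ex = (C−B)/|BC| = (0.9517,-0.3072); ey = (0.3072,0.9517)
P = B + -0.72·ex + -3.34·ey = (-3.3084,-1.7537)

-3.31 -1.75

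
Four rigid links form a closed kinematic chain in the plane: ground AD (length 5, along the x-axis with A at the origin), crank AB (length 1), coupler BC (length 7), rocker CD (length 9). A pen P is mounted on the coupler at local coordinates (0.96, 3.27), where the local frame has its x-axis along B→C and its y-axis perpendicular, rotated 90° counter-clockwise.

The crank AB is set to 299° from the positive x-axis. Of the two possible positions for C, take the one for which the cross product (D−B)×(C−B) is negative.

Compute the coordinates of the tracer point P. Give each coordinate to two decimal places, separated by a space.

A=(0,0), D=(5.00,0)
B = A + 1.00·(cos299°, sin299°) = (0.4848, -0.8746)
|BD| = 4.5991
circle(B,7.00) ∩ circle(D,9.00): a=-1.1794, h=6.8999
  candidates: C₊=(-1.9852,5.6751) cross=31.734; C₋=(0.6391,-7.8729) cross=-31.734
  mode - wants cross < 0 → take C=(0.6391,-7.8729) (cross=-31.734)
ex = (C−B)/|BC| = (0.0220,-0.9998); ey = (0.9998,0.0220)
P = B + 0.96·ex + 3.27·ey = (3.7752,-1.7623)

3.78 -1.76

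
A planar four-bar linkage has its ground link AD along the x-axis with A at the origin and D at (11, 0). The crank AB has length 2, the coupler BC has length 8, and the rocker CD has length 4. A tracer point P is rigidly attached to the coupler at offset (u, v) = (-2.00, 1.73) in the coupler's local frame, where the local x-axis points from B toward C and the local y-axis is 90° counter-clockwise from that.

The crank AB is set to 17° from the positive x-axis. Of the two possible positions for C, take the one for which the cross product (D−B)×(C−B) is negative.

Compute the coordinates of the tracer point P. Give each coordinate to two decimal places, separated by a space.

1.03 3.08

A=(0,0), D=(11.00,0)
B = A + 2.00·(cos17°, sin17°) = (1.9126, 0.5847)
|BD| = 9.1062
circle(B,8.00) ∩ circle(D,4.00): a=7.1887, h=3.5104
  candidates: C₊=(9.3119,3.6263) cross=31.967; C₋=(8.8610,-3.3801) cross=-31.967
  mode - wants cross < 0 → take C=(8.8610,-3.3801) (cross=-31.967)
ex = (C−B)/|BC| = (0.8686,-0.4956); ey = (0.4956,0.8686)
P = B + -2.00·ex + 1.73·ey = (1.0329,3.0785)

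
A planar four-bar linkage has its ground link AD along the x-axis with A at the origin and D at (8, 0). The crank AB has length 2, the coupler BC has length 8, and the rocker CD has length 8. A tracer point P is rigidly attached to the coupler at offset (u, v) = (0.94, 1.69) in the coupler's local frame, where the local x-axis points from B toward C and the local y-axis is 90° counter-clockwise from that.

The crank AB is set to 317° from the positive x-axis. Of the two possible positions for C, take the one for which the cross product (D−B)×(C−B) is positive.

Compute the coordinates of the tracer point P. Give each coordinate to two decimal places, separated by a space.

0.02 -0.07

A=(0,0), D=(8.00,0)
B = A + 2.00·(cos317°, sin317°) = (1.4627, -1.3640)
|BD| = 6.6781
circle(B,8.00) ∩ circle(D,8.00): a=3.3390, h=7.2699
  candidates: C₊=(3.2465,6.4346) cross=48.549; C₋=(6.2162,-7.7986) cross=-48.549
  mode + wants cross > 0 → take C=(3.2465,6.4346) (cross=48.549)
ex = (C−B)/|BC| = (0.2230,0.9748); ey = (-0.9748,0.2230)
P = B + 0.94·ex + 1.69·ey = (0.0248,-0.0708)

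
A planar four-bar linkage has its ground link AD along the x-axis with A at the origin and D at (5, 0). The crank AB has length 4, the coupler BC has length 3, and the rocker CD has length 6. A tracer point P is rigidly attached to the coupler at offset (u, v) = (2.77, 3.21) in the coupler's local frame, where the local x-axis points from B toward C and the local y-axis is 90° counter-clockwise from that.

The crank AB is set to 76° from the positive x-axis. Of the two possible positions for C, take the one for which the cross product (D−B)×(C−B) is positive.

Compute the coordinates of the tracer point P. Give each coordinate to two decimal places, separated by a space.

1.12 8.12

A=(0,0), D=(5.00,0)
B = A + 4.00·(cos76°, sin76°) = (0.9677, 3.8812)
|BD| = 5.5967
circle(B,3.00) ∩ circle(D,6.00): a=0.3862, h=2.9750
  candidates: C₊=(3.3091,5.7568) cross=16.650; C₋=(-0.8172,1.4699) cross=-16.650
  mode + wants cross > 0 → take C=(3.3091,5.7568) (cross=16.650)
ex = (C−B)/|BC| = (0.7805,0.6252); ey = (-0.6252,0.7805)
P = B + 2.77·ex + 3.21·ey = (1.1227,8.1183)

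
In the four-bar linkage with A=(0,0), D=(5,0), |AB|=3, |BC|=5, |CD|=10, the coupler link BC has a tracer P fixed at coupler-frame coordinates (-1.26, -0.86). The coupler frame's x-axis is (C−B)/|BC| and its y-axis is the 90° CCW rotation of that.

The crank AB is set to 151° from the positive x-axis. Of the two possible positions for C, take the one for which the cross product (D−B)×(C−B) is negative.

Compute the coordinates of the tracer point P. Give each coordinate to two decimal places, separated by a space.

A=(0,0), D=(5.00,0)
B = A + 3.00·(cos151°, sin151°) = (-2.6239, 1.4544)
|BD| = 7.7614
circle(B,5.00) ∩ circle(D,10.00): a=-0.9510, h=4.9087
  candidates: C₊=(-2.6381,6.4544) cross=38.098; C₋=(-4.4778,-3.1891) cross=-38.098
  mode - wants cross < 0 → take C=(-4.4778,-3.1891) (cross=-38.098)
ex = (C−B)/|BC| = (-0.3708,-0.9287); ey = (0.9287,-0.3708)
P = B + -1.26·ex + -0.86·ey = (-2.9554,2.9435)

-2.96 2.94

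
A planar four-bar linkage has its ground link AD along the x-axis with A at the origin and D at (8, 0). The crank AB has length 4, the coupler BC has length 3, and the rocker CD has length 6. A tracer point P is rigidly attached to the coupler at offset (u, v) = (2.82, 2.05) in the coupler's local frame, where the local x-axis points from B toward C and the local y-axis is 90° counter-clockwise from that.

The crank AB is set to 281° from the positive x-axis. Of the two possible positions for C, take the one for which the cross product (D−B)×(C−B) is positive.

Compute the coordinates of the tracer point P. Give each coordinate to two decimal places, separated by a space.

0.23 -0.48

A=(0,0), D=(8.00,0)
B = A + 4.00·(cos281°, sin281°) = (0.7632, -3.9265)
|BD| = 8.2334
circle(B,3.00) ∩ circle(D,6.00): a=2.4770, h=1.6925
  candidates: C₊=(2.1333,-1.2576) cross=13.935; C₋=(3.7476,-4.2328) cross=-13.935
  mode + wants cross > 0 → take C=(2.1333,-1.2576) (cross=13.935)
ex = (C−B)/|BC| = (0.4567,0.8896); ey = (-0.8896,0.4567)
P = B + 2.82·ex + 2.05·ey = (0.2273,-0.4816)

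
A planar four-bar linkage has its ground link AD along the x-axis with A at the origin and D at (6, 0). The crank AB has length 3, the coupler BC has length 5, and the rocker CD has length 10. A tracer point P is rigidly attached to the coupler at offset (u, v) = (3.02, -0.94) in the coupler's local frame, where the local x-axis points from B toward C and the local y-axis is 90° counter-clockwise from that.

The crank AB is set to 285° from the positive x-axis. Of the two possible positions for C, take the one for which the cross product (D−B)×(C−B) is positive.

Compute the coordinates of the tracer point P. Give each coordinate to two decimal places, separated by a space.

-1.75 -0.99

A=(0,0), D=(6.00,0)
B = A + 3.00·(cos285°, sin285°) = (0.7765, -2.8978)
|BD| = 5.9735
circle(B,5.00) ∩ circle(D,10.00): a=-3.2910, h=3.7642
  candidates: C₊=(-3.9274,-1.2026) cross=22.485; C₋=(-0.2753,-7.7859) cross=-22.485
  mode + wants cross > 0 → take C=(-3.9274,-1.2026) (cross=22.485)
ex = (C−B)/|BC| = (-0.9408,0.3390); ey = (-0.3390,-0.9408)
P = B + 3.02·ex + -0.94·ey = (-1.7460,-0.9896)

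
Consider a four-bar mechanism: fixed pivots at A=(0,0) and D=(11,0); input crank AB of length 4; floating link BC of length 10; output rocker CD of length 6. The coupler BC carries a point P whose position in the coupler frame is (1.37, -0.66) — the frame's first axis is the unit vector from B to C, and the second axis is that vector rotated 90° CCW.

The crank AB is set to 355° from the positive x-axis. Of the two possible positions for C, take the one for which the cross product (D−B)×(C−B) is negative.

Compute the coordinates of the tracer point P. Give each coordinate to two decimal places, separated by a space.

A=(0,0), D=(11.00,0)
B = A + 4.00·(cos355°, sin355°) = (3.9848, -0.3486)
|BD| = 7.0239
circle(B,10.00) ∩ circle(D,6.00): a=8.0678, h=5.9085
  candidates: C₊=(11.7494,5.9530) cross=41.500; C₋=(12.3359,-5.8494) cross=-41.500
  mode - wants cross < 0 → take C=(12.3359,-5.8494) (cross=-41.500)
ex = (C−B)/|BC| = (0.8351,-0.5501); ey = (0.5501,0.8351)
P = B + 1.37·ex + -0.66·ey = (4.7658,-1.6534)

4.77 -1.65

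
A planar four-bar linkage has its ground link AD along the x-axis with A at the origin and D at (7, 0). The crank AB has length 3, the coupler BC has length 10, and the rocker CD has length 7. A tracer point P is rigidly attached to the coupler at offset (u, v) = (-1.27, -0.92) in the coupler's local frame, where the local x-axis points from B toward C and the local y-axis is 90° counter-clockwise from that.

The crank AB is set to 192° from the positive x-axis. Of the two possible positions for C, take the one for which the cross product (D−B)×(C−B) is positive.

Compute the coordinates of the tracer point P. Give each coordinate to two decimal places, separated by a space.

A=(0,0), D=(7.00,0)
B = A + 3.00·(cos192°, sin192°) = (-2.9344, -0.6237)
|BD| = 9.9540
circle(B,10.00) ∩ circle(D,7.00): a=7.5388, h=6.5701
  candidates: C₊=(4.1778,6.4059) cross=65.399; C₋=(5.0012,-6.7086) cross=-65.399
  mode + wants cross > 0 → take C=(4.1778,6.4059) (cross=65.399)
ex = (C−B)/|BC| = (0.7112,0.7030); ey = (-0.7030,0.7112)
P = B + -1.27·ex + -0.92·ey = (-3.1910,-2.1708)

-3.19 -2.17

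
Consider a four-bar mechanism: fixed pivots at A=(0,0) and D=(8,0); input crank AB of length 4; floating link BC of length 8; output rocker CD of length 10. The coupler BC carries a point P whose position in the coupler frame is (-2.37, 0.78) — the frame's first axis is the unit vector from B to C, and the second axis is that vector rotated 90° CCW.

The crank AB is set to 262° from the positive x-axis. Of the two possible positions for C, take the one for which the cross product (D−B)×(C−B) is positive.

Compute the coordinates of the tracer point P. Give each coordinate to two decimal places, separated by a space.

-1.16 -6.38

A=(0,0), D=(8.00,0)
B = A + 4.00·(cos262°, sin262°) = (-0.5567, -3.9611)
|BD| = 9.4291
circle(B,8.00) ∩ circle(D,10.00): a=2.8055, h=7.4919
  candidates: C₊=(-1.1580,4.0163) cross=70.642; C₋=(5.1366,-9.5813) cross=-70.642
  mode + wants cross > 0 → take C=(-1.1580,4.0163) (cross=70.642)
ex = (C−B)/|BC| = (-0.0752,0.9972); ey = (-0.9972,-0.0752)
P = B + -2.37·ex + 0.78·ey = (-1.1563,-6.3830)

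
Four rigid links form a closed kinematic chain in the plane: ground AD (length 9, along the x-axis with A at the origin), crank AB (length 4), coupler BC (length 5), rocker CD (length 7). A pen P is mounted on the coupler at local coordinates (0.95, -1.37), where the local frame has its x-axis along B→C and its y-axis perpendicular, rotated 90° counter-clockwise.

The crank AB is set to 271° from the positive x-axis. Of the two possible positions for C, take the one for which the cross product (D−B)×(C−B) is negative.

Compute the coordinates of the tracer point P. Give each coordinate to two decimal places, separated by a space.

0.53 -5.60

A=(0,0), D=(9.00,0)
B = A + 4.00·(cos271°, sin271°) = (0.0698, -3.9994)
|BD| = 9.7849
circle(B,5.00) ∩ circle(D,7.00): a=3.6660, h=3.4000
  candidates: C₊=(2.0259,0.6021) cross=33.269; C₋=(4.8053,-5.6040) cross=-33.269
  mode - wants cross < 0 → take C=(4.8053,-5.6040) (cross=-33.269)
ex = (C−B)/|BC| = (0.9471,-0.3209); ey = (0.3209,0.9471)
P = B + 0.95·ex + -1.37·ey = (0.5299,-5.6018)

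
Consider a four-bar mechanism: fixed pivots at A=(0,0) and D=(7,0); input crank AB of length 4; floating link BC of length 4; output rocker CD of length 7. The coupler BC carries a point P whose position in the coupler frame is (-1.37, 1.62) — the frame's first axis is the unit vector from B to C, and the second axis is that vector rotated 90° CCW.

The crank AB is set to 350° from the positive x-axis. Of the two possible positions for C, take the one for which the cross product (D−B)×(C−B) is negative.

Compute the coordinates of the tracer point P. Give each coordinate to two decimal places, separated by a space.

A=(0,0), D=(7.00,0)
B = A + 4.00·(cos350°, sin350°) = (3.9392, -0.6946)
|BD| = 3.1386
circle(B,4.00) ∩ circle(D,7.00): a=-3.6878, h=1.5491
  candidates: C₊=(-0.0000,-0.0000) cross=4.862; C₋=(0.6857,-3.0215) cross=-4.862
  mode - wants cross < 0 → take C=(0.6857,-3.0215) (cross=-4.862)
ex = (C−B)/|BC| = (-0.8134,-0.5817); ey = (0.5817,-0.8134)
P = B + -1.37·ex + 1.62·ey = (5.9960,-1.2153)

6.00 -1.22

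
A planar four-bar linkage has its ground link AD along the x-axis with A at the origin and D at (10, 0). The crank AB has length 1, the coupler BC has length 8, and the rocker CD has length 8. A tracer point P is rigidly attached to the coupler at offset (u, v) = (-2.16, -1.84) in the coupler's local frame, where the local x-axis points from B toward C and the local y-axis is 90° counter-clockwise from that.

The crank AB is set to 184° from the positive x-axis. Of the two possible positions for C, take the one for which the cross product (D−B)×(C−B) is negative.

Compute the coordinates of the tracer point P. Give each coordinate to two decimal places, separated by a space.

-3.82 0.22

A=(0,0), D=(10.00,0)
B = A + 1.00·(cos184°, sin184°) = (-0.9976, -0.0698)
|BD| = 10.9978
circle(B,8.00) ∩ circle(D,8.00): a=5.4989, h=5.8105
  candidates: C₊=(4.4644,5.7755) cross=63.903; C₋=(4.5381,-5.8453) cross=-63.903
  mode - wants cross < 0 → take C=(4.5381,-5.8453) (cross=-63.903)
ex = (C−B)/|BC| = (0.6920,-0.7219); ey = (0.7219,0.6920)
P = B + -2.16·ex + -1.84·ey = (-3.8206,0.2164)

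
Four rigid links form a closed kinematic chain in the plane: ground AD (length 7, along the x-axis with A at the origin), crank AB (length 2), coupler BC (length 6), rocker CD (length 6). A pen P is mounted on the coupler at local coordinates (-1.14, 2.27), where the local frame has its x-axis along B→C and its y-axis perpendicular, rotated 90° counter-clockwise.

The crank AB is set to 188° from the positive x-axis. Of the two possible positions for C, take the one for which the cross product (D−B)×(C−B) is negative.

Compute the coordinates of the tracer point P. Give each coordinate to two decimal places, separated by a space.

A=(0,0), D=(7.00,0)
B = A + 2.00·(cos188°, sin188°) = (-1.9805, -0.2783)
|BD| = 8.9848
circle(B,6.00) ∩ circle(D,6.00): a=4.4924, h=3.9772
  candidates: C₊=(2.3865,3.8361) cross=35.735; C₋=(2.6329,-4.1145) cross=-35.735
  mode - wants cross < 0 → take C=(2.6329,-4.1145) (cross=-35.735)
ex = (C−B)/|BC| = (0.7689,-0.6394); ey = (0.6394,0.7689)
P = B + -1.14·ex + 2.27·ey = (-1.4058,2.1959)

-1.41 2.20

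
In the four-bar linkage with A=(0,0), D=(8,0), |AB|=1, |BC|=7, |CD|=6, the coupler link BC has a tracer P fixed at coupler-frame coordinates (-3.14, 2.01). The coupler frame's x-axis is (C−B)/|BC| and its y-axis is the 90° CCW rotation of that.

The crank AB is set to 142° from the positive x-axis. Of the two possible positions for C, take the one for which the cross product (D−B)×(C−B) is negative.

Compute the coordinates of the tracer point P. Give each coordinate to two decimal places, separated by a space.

-1.48 4.28

A=(0,0), D=(8.00,0)
B = A + 1.00·(cos142°, sin142°) = (-0.7880, 0.6157)
|BD| = 8.8096
circle(B,7.00) ∩ circle(D,6.00): a=5.1426, h=4.7491
  candidates: C₊=(4.6739,4.9937) cross=41.837; C₋=(4.0101,-4.4812) cross=-41.837
  mode - wants cross < 0 → take C=(4.0101,-4.4812) (cross=-41.837)
ex = (C−B)/|BC| = (0.6854,-0.7281); ey = (0.7281,0.6854)
P = B + -3.14·ex + 2.01·ey = (-1.4768,4.2797)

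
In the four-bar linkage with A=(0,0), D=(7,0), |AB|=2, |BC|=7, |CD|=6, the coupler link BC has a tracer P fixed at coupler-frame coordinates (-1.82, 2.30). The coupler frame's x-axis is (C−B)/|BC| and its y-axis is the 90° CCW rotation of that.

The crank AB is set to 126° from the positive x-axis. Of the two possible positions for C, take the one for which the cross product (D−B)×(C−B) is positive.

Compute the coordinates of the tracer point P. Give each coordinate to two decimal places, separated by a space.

A=(0,0), D=(7.00,0)
B = A + 2.00·(cos126°, sin126°) = (-1.1756, 1.6180)
|BD| = 8.3341
circle(B,7.00) ∩ circle(D,6.00): a=4.9470, h=4.9525
  candidates: C₊=(4.6388,5.5159) cross=41.275; C₋=(2.7158,-4.2007) cross=-41.275
  mode + wants cross > 0 → take C=(4.6388,5.5159) (cross=41.275)
ex = (C−B)/|BC| = (0.8306,0.5568); ey = (-0.5568,0.8306)
P = B + -1.82·ex + 2.30·ey = (-3.9680,2.5150)

-3.97 2.52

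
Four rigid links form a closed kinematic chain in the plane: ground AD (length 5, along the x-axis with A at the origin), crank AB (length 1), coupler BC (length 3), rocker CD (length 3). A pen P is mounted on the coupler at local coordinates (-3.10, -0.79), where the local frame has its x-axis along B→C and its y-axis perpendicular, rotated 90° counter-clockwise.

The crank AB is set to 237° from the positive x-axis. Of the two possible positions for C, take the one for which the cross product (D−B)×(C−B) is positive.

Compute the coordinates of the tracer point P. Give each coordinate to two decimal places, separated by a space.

A=(0,0), D=(5.00,0)
B = A + 1.00·(cos237°, sin237°) = (-0.5446, -0.8387)
|BD| = 5.6077
circle(B,3.00) ∩ circle(D,3.00): a=2.8039, h=1.0670
  candidates: C₊=(2.0681,0.6356) cross=5.983; C₋=(2.3873,-1.4743) cross=-5.983
  mode + wants cross > 0 → take C=(2.0681,0.6356) (cross=5.983)
ex = (C−B)/|BC| = (0.8709,0.4914); ey = (-0.4914,0.8709)
P = B + -3.10·ex + -0.79·ey = (-2.8562,-3.0501)

-2.86 -3.05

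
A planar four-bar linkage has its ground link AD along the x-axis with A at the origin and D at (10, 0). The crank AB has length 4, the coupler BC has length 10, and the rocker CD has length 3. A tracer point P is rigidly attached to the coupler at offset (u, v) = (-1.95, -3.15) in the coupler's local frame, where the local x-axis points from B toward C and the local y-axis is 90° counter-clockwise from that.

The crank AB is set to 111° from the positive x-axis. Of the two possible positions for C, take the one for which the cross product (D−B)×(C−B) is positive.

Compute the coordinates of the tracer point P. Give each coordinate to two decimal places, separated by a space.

-3.73 0.83

A=(0,0), D=(10.00,0)
B = A + 4.00·(cos111°, sin111°) = (-1.4335, 3.7343)
|BD| = 12.0279
circle(B,10.00) ∩ circle(D,3.00): a=9.7968, h=2.0056
  candidates: C₊=(8.5019,2.5992) cross=24.123; C₋=(7.2565,-1.2138) cross=-24.123
  mode + wants cross > 0 → take C=(8.5019,2.5992) (cross=24.123)
ex = (C−B)/|BC| = (0.9935,-0.1135); ey = (0.1135,0.9935)
P = B + -1.95·ex + -3.15·ey = (-3.7284,0.8260)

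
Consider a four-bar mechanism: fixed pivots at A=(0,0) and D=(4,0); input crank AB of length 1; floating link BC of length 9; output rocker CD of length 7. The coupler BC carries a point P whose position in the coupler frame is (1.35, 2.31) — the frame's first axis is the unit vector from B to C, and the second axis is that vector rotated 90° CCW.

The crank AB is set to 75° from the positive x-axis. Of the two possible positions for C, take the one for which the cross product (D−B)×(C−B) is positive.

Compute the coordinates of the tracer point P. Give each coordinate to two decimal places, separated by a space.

A=(0,0), D=(4.00,0)
B = A + 1.00·(cos75°, sin75°) = (0.2588, 0.9659)
|BD| = 3.8639
circle(B,9.00) ∩ circle(D,7.00): a=6.0729, h=6.6423
  candidates: C₊=(7.7994,5.8792) cross=25.665; C₋=(4.4784,-6.9836) cross=-25.665
  mode + wants cross > 0 → take C=(7.7994,5.8792) (cross=25.665)
ex = (C−B)/|BC| = (0.8378,0.5459); ey = (-0.5459,0.8378)
P = B + 1.35·ex + 2.31·ey = (0.1288,3.6383)

0.13 3.64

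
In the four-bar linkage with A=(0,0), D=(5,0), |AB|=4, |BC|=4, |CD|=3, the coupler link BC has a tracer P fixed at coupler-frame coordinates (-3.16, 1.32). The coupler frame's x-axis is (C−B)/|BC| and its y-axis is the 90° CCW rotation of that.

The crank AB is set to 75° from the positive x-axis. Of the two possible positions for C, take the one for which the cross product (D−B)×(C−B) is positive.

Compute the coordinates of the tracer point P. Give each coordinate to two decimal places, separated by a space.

-1.76 5.84

A=(0,0), D=(5.00,0)
B = A + 4.00·(cos75°, sin75°) = (1.0353, 3.8637)
|BD| = 5.5360
circle(B,4.00) ∩ circle(D,3.00): a=3.4002, h=2.1068
  candidates: C₊=(4.9408,2.9994) cross=11.663; C₋=(2.0001,-0.0182) cross=-11.663
  mode + wants cross > 0 → take C=(4.9408,2.9994) (cross=11.663)
ex = (C−B)/|BC| = (0.9764,-0.2161); ey = (0.2161,0.9764)
P = B + -3.16·ex + 1.32·ey = (-1.7649,5.8353)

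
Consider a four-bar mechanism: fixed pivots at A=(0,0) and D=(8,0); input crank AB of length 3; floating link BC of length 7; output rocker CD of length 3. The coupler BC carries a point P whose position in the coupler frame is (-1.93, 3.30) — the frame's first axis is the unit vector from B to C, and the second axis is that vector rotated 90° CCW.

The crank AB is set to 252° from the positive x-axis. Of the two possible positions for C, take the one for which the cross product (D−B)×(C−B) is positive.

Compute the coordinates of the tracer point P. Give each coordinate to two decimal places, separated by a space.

-4.27 -1.00

A=(0,0), D=(8.00,0)
B = A + 3.00·(cos252°, sin252°) = (-0.9271, -2.8532)
|BD| = 9.3719
circle(B,7.00) ∩ circle(D,3.00): a=6.8200, h=1.5772
  candidates: C₊=(5.0890,0.7255) cross=14.782; C₋=(6.0494,-2.2793) cross=-14.782
  mode + wants cross > 0 → take C=(5.0890,0.7255) (cross=14.782)
ex = (C−B)/|BC| = (0.8594,0.5112); ey = (-0.5112,0.8594)
P = B + -1.93·ex + 3.30·ey = (-4.2728,-1.0037)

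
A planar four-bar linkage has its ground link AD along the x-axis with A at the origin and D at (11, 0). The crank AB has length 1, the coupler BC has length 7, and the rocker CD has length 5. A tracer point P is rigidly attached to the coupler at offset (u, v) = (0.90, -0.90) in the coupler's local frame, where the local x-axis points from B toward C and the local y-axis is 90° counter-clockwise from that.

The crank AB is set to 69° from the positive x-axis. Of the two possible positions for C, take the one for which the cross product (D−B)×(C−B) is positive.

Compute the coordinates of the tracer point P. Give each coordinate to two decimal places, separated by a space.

A=(0,0), D=(11.00,0)
B = A + 1.00·(cos69°, sin69°) = (0.3584, 0.9336)
|BD| = 10.6825
circle(B,7.00) ∩ circle(D,5.00): a=6.4646, h=2.6850
  candidates: C₊=(7.0329,3.0433) cross=28.682; C₋=(6.5636,-2.3061) cross=-28.682
  mode + wants cross > 0 → take C=(7.0329,3.0433) (cross=28.682)
ex = (C−B)/|BC| = (0.9535,0.3014); ey = (-0.3014,0.9535)
P = B + 0.90·ex + -0.90·ey = (1.4878,0.3467)

1.49 0.35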